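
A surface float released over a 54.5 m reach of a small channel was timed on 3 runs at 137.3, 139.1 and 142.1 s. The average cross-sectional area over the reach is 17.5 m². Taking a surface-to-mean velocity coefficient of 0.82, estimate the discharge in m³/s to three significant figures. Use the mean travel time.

5.61 m³/s

t̄ = (137.3 + 139.1 + 142.1) / 3 = 139.5 s
v_surface = L / t̄ = 54.5 / 139.5 = 0.3907 m/s
v_mean = 0.82 × 0.3907 = 0.3204 m/s
Q = A × v_mean = 17.5 × 0.3204 = 5.606 m³/s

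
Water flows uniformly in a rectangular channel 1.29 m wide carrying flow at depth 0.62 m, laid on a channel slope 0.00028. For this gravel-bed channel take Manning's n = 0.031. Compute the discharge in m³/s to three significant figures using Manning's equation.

A = b·y = 1.29 × 0.62 = 0.7998 m²
P = b + 2y = 1.29 + 2×0.62 = 2.530 m
R = A/P = 0.7998/2.530 = 0.3161 m
Q = (1/n)·A·R^(2/3)·S^(1/2) = (1/0.031) × 0.7998 × 0.3161^(2/3) × 0.00028^(1/2) = 0.2003 m³/s

0.200 m³/s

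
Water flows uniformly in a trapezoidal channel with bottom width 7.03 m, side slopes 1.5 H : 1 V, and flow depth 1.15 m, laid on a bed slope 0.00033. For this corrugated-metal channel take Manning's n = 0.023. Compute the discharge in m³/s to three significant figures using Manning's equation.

7.42 m³/s

A = (b + z·y)·y = (7.03 + 1.5×1.15)×1.15 = 10.07 m²
P = b + 2y√(1+z²) = 7.03 + 2×1.15×√(1+1.5²) = 11.18 m
R = A/P = 10.07/11.18 = 0.9009 m
Q = (1/n)·A·R^(2/3)·S^(1/2) = (1/0.023) × 10.07 × 0.9009^(2/3) × 0.00033^(1/2) = 7.417 m³/s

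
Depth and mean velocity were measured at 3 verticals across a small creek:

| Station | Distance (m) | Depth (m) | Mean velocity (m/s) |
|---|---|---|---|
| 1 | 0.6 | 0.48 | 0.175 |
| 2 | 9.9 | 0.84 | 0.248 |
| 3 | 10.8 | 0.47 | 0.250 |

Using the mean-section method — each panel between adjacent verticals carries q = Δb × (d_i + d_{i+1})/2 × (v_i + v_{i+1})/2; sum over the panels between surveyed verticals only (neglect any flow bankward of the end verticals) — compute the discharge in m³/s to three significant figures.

Panel 1-2: Δb = 9.3 m, d̄ = (0.48+0.84)/2 = 0.66, v̄ = (0.175+0.248)/2 = 0.2115 → q = 9.3×0.66×0.2115 = 1.298 m³/s
Panel 2-3: Δb = 0.9 m, d̄ = (0.84+0.47)/2 = 0.655, v̄ = (0.248+0.250)/2 = 0.249 → q = 0.9×0.655×0.249 = 0.1468 m³/s
Q = Σ q = 1.445 m³/s

1.44 m³/s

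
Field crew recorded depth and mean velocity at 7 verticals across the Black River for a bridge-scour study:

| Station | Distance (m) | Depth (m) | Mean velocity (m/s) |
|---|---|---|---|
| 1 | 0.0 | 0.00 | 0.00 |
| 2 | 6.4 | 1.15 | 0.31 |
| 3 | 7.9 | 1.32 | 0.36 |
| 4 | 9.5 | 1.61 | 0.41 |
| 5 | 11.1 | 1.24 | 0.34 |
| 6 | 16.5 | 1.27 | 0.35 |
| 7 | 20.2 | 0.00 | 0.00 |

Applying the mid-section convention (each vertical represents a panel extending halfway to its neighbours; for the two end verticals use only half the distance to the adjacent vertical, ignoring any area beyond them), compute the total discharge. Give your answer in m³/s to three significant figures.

6.70 m³/s

w_2 = (7.9 − 0.0)/2 = 3.95 m; q_2 = 0.31 × 1.15 × 3.95 = 1.408 m³/s
w_3 = (9.5 − 6.4)/2 = 1.55 m; q_3 = 0.36 × 1.32 × 1.55 = 0.7366 m³/s
w_4 = (11.1 − 7.9)/2 = 1.6 m; q_4 = 0.41 × 1.61 × 1.6 = 1.056 m³/s
w_5 = (16.5 − 9.5)/2 = 3.5 m; q_5 = 0.34 × 1.24 × 3.5 = 1.476 m³/s
w_6 = (20.2 − 11.1)/2 = 4.55 m; q_6 = 0.35 × 1.27 × 4.55 = 2.022 m³/s
Stations 1, 7 contribute zero (depth or velocity is 0).
Q = Σ qᵢ = 6.699 m³/s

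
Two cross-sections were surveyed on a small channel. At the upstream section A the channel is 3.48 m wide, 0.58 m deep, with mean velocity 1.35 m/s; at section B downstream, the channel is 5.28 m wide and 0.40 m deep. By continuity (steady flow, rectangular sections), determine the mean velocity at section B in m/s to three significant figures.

Q = A₁V₁ = (3.48×0.58) × 1.35 = 2.725 m³/s
A₂ = 5.28 × 0.40 = 2.112 m²
V₂ = Q/A₂ = 2.725/2.112 = 1.290 m/s

1.29 m/s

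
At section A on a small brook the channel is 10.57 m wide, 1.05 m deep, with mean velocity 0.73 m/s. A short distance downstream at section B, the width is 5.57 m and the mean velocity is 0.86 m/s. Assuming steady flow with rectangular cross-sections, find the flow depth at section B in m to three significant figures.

Q = A₁V₁ = (10.57×1.05) × 0.73 = 8.102 m³/s
d₂ = Q/(b₂ V₂) = 8.102/(5.57×0.86) = 1.691 m

1.69 m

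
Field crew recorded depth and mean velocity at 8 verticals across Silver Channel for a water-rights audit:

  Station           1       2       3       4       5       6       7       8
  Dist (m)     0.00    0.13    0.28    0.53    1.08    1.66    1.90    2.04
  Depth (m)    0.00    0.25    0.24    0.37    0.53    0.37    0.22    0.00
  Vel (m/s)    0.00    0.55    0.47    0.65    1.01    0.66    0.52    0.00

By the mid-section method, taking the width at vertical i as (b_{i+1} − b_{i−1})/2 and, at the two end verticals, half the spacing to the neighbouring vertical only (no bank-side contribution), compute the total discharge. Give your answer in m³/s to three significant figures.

0.562 m³/s

w_2 = (0.28 − 0.00)/2 = 0.14 m; q_2 = 0.55 × 0.25 × 0.14 = 0.01925 m³/s
w_3 = (0.53 − 0.13)/2 = 0.2 m; q_3 = 0.47 × 0.24 × 0.2 = 0.02256 m³/s
w_4 = (1.08 − 0.28)/2 = 0.4 m; q_4 = 0.65 × 0.37 × 0.4 = 0.09620 m³/s
w_5 = (1.66 − 0.53)/2 = 0.565 m; q_5 = 1.01 × 0.53 × 0.565 = 0.3024 m³/s
w_6 = (1.90 − 1.08)/2 = 0.41 m; q_6 = 0.66 × 0.37 × 0.41 = 0.1001 m³/s
w_7 = (2.04 − 1.66)/2 = 0.19 m; q_7 = 0.52 × 0.22 × 0.19 = 0.02174 m³/s
Stations 1, 8 contribute zero (depth or velocity is 0).
Q = Σ qᵢ = 0.5623 m³/s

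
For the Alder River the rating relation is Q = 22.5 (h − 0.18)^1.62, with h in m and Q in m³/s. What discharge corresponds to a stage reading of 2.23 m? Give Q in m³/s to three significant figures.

Q = 22.5 × (2.23 − 0.18)^1.62 = 22.5 × 2.05^1.62 = 71.98 m³/s

72.0 m³/s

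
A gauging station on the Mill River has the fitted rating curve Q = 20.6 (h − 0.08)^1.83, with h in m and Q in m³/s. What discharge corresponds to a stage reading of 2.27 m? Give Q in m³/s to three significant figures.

Q = 20.6 × (2.27 − 0.08)^1.83 = 20.6 × 2.19^1.83 = 86.47 m³/s

86.5 m³/s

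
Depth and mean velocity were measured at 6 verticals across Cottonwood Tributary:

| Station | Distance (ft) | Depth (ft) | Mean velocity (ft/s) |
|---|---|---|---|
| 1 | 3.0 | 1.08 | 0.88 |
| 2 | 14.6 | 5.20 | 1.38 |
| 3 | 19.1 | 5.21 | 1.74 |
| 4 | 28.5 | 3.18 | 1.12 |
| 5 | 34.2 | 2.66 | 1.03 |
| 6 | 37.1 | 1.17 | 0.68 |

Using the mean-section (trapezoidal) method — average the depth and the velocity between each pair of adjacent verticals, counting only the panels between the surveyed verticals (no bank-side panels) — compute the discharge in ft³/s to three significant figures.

157 ft³/s

Panel 1-2: Δb = 11.6 ft, d̄ = (1.08+5.20)/2 = 3.14, v̄ = (0.88+1.38)/2 = 1.13 → q = 11.6×3.14×1.13 = 41.16 ft³/s
Panel 2-3: Δb = 4.5 ft, d̄ = (5.20+5.21)/2 = 5.205, v̄ = (1.38+1.74)/2 = 1.56 → q = 4.5×5.205×1.56 = 36.54 ft³/s
Panel 3-4: Δb = 9.4 ft, d̄ = (5.21+3.18)/2 = 4.195, v̄ = (1.74+1.12)/2 = 1.43 → q = 9.4×4.195×1.43 = 56.39 ft³/s
Panel 4-5: Δb = 5.7 ft, d̄ = (3.18+2.66)/2 = 2.92, v̄ = (1.12+1.03)/2 = 1.075 → q = 5.7×2.92×1.075 = 17.89 ft³/s
Panel 5-6: Δb = 2.9 ft, d̄ = (2.66+1.17)/2 = 1.915, v̄ = (1.03+0.68)/2 = 0.855 → q = 2.9×1.915×0.855 = 4.748 ft³/s
Q = Σ q = 156.7 ft³/s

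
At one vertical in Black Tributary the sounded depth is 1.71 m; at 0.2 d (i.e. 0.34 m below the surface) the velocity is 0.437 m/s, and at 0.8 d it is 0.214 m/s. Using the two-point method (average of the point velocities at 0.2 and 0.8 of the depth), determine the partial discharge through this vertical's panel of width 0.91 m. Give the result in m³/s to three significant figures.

0.507 m³/s

v̄ = (0.437 + 0.214) / 2 = 0.3255 m/s
q = v̄ × d × w = 0.3255 × 1.71 × 0.91 = 0.5065 m³/s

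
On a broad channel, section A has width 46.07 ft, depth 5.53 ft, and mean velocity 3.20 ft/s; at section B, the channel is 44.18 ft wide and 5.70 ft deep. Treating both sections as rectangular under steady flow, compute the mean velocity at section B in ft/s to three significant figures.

Q = A₁V₁ = (46.07×5.53) × 3.20 = 815.3 ft³/s
A₂ = 44.18 × 5.70 = 251.8 ft²
V₂ = Q/A₂ = 815.3/251.8 = 3.237 ft/s

3.24 ft/s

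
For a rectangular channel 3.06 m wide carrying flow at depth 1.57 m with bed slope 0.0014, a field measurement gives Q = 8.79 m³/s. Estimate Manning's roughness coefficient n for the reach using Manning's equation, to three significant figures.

0.0173

A = b·y = 3.06 × 1.57 = 4.804 m²
P = b + 2y = 3.06 + 2×1.57 = 6.200 m
R = A/P = 4.804/6.200 = 0.7749 m
n = (1/Q)·A·R^(2/3)·S^(1/2) = (1/8.79) × 4.804 × 0.8436 × 0.03742 = 0.01725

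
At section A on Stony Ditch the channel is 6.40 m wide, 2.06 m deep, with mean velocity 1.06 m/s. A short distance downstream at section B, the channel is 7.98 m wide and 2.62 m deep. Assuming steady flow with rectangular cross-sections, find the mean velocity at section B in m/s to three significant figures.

Q = A₁V₁ = (6.40×2.06) × 1.06 = 13.98 m³/s
A₂ = 7.98 × 2.62 = 20.91 m²
V₂ = Q/A₂ = 13.98/20.91 = 0.6684 m/s

0.668 m/s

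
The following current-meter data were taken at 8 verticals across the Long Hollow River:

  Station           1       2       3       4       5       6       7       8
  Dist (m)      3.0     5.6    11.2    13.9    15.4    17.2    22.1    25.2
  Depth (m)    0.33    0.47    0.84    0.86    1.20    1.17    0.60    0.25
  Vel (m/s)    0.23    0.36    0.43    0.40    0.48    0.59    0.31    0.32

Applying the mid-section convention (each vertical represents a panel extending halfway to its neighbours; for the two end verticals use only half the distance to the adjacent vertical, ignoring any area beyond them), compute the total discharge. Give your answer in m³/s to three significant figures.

w_1 = (5.6 − 3.0)/2 = 1.3 m; q_1 = 0.23 × 0.33 × 1.3 = 0.09867 m³/s
w_2 = (11.2 − 3.0)/2 = 4.1 m; q_2 = 0.36 × 0.47 × 4.1 = 0.6937 m³/s
w_3 = (13.9 − 5.6)/2 = 4.15 m; q_3 = 0.43 × 0.84 × 4.15 = 1.499 m³/s
w_4 = (15.4 − 11.2)/2 = 2.1 m; q_4 = 0.40 × 0.86 × 2.1 = 0.7224 m³/s
w_5 = (17.2 − 13.9)/2 = 1.65 m; q_5 = 0.48 × 1.20 × 1.65 = 0.9504 m³/s
w_6 = (22.1 − 15.4)/2 = 3.35 m; q_6 = 0.59 × 1.17 × 3.35 = 2.313 m³/s
w_7 = (25.2 − 17.2)/2 = 4 m; q_7 = 0.31 × 0.60 × 4 = 0.7440 m³/s
w_8 = (25.2 − 22.1)/2 = 1.55 m; q_8 = 0.32 × 0.25 × 1.55 = 0.1240 m³/s
Q = Σ qᵢ = 7.145 m³/s

7.14 m³/s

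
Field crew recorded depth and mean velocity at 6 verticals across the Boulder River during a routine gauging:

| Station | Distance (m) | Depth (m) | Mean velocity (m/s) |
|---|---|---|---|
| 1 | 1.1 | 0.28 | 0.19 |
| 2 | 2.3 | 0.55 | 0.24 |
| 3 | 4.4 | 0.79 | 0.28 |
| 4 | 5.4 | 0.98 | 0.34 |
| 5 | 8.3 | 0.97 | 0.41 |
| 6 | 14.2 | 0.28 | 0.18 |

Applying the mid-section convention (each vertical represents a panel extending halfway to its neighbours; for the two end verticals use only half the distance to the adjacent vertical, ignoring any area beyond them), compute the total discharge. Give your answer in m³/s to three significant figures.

3.14 m³/s

w_1 = (2.3 − 1.1)/2 = 0.6 m; q_1 = 0.19 × 0.28 × 0.6 = 0.03192 m³/s
w_2 = (4.4 − 1.1)/2 = 1.65 m; q_2 = 0.24 × 0.55 × 1.65 = 0.2178 m³/s
w_3 = (5.4 − 2.3)/2 = 1.55 m; q_3 = 0.28 × 0.79 × 1.55 = 0.3429 m³/s
w_4 = (8.3 − 4.4)/2 = 1.95 m; q_4 = 0.34 × 0.98 × 1.95 = 0.6497 m³/s
w_5 = (14.2 − 5.4)/2 = 4.4 m; q_5 = 0.41 × 0.97 × 4.4 = 1.750 m³/s
w_6 = (14.2 − 8.3)/2 = 2.95 m; q_6 = 0.18 × 0.28 × 2.95 = 0.1487 m³/s
Q = Σ qᵢ = 3.141 m³/s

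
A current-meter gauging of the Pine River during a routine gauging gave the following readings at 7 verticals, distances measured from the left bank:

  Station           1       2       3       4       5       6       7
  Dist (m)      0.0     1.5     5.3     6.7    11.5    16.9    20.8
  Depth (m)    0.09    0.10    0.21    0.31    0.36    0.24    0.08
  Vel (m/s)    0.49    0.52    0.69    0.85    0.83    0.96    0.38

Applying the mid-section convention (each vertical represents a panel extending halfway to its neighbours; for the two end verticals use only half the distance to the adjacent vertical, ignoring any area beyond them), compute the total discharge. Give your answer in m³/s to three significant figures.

w_1 = (1.5 − 0.0)/2 = 0.75 m; q_1 = 0.49 × 0.09 × 0.75 = 0.03308 m³/s
w_2 = (5.3 − 0.0)/2 = 2.65 m; q_2 = 0.52 × 0.10 × 2.65 = 0.1378 m³/s
w_3 = (6.7 − 1.5)/2 = 2.6 m; q_3 = 0.69 × 0.21 × 2.6 = 0.3767 m³/s
w_4 = (11.5 − 5.3)/2 = 3.1 m; q_4 = 0.85 × 0.31 × 3.1 = 0.8169 m³/s
w_5 = (16.9 − 6.7)/2 = 5.1 m; q_5 = 0.83 × 0.36 × 5.1 = 1.524 m³/s
w_6 = (20.8 − 11.5)/2 = 4.65 m; q_6 = 0.96 × 0.24 × 4.65 = 1.071 m³/s
w_7 = (20.8 − 16.9)/2 = 1.95 m; q_7 = 0.38 × 0.08 × 1.95 = 0.05928 m³/s
Q = Σ qᵢ = 4.019 m³/s

4.02 m³/s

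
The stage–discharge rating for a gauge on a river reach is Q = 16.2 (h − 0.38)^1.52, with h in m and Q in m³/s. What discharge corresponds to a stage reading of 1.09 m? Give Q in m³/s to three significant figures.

Q = 16.2 × (1.09 − 0.38)^1.52 = 16.2 × 0.71^1.52 = 9.626 m³/s

9.63 m³/s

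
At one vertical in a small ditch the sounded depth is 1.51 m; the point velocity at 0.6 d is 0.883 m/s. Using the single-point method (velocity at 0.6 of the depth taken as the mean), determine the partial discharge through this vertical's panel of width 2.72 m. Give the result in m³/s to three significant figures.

3.63 m³/s

v̄ = v₀.₆ = 0.883 m/s
q = v̄ × d × w = 0.8830 × 1.51 × 2.72 = 3.627 m³/s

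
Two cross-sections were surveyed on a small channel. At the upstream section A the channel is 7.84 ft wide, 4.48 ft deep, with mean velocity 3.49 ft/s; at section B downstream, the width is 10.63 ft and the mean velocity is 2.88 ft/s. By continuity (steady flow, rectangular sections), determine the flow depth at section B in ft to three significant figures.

Q = A₁V₁ = (7.84×4.48) × 3.49 = 122.6 ft³/s
d₂ = Q/(b₂ V₂) = 122.6/(10.63×2.88) = 4.004 ft

4.00 ft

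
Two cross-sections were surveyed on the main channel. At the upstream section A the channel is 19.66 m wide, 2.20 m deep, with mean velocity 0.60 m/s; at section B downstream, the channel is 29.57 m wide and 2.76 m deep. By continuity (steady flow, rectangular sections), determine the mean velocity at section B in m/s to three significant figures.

0.318 m/s

Q = A₁V₁ = (19.66×2.20) × 0.60 = 25.95 m³/s
A₂ = 29.57 × 2.76 = 81.61 m²
V₂ = Q/A₂ = 25.95/81.61 = 0.3180 m/s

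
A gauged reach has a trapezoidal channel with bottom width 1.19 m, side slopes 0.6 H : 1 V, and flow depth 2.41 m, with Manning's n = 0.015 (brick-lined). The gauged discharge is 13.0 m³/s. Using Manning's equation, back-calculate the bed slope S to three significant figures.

A = (b + z·y)·y = (1.19 + 0.6×2.41)×2.41 = 6.353 m²
P = b + 2y√(1+z²) = 1.19 + 2×2.41×√(1+0.6²) = 6.811 m
R = A/P = 6.353/6.811 = 0.9327 m
S = (Q·n / (1·A·R^(2/3)))² = (13.0×0.015 / (1×6.353×0.9546))² = 0.001034

0.00103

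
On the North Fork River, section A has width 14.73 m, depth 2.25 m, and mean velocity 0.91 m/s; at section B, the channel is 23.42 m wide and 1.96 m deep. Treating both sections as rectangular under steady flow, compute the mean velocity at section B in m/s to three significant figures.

0.657 m/s

Q = A₁V₁ = (14.73×2.25) × 0.91 = 30.16 m³/s
A₂ = 23.42 × 1.96 = 45.90 m²
V₂ = Q/A₂ = 30.16/45.90 = 0.6570 m/s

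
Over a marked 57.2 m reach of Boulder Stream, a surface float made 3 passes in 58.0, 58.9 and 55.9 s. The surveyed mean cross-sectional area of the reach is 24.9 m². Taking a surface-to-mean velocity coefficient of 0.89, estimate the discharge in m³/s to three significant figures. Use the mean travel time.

t̄ = (58.0 + 58.9 + 55.9) / 3 = 57.6 s
v_surface = L / t̄ = 57.2 / 57.6 = 0.9931 m/s
v_mean = 0.89 × 0.9931 = 0.8838 m/s
Q = A × v_mean = 24.9 × 0.8838 = 22.01 m³/s

22.0 m³/s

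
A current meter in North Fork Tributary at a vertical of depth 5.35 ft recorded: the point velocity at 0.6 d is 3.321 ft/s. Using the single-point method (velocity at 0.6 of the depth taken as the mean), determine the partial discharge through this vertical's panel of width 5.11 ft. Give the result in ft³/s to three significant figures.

v̄ = v₀.₆ = 3.321 ft/s
q = v̄ × d × w = 3.321 × 5.35 × 5.11 = 90.79 ft³/s

90.8 ft³/s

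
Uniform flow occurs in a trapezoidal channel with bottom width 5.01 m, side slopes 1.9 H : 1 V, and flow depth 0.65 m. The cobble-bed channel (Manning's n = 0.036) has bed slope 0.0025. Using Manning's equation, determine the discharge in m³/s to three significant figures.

A = (b + z·y)·y = (5.01 + 1.9×0.65)×0.65 = 4.059 m²
P = b + 2y√(1+z²) = 5.01 + 2×0.65×√(1+1.9²) = 7.801 m
R = A/P = 4.059/7.801 = 0.5203 m
Q = (1/n)·A·R^(2/3)·S^(1/2) = (1/0.036) × 4.059 × 0.5203^(2/3) × 0.0025^(1/2) = 3.647 m³/s

3.65 m³/s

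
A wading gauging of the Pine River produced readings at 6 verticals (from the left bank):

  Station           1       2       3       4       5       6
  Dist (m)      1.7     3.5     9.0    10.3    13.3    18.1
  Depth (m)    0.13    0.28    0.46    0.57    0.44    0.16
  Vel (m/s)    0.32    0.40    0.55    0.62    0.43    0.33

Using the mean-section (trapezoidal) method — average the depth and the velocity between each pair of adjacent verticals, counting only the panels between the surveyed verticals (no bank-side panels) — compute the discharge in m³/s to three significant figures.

Panel 1-2: Δb = 1.8 m, d̄ = (0.13+0.28)/2 = 0.205, v̄ = (0.32+0.40)/2 = 0.36 → q = 1.8×0.205×0.36 = 0.1328 m³/s
Panel 2-3: Δb = 5.5 m, d̄ = (0.28+0.46)/2 = 0.37, v̄ = (0.40+0.55)/2 = 0.475 → q = 5.5×0.37×0.475 = 0.9666 m³/s
Panel 3-4: Δb = 1.3 m, d̄ = (0.46+0.57)/2 = 0.515, v̄ = (0.55+0.62)/2 = 0.585 → q = 1.3×0.515×0.585 = 0.3917 m³/s
Panel 4-5: Δb = 3 m, d̄ = (0.57+0.44)/2 = 0.505, v̄ = (0.62+0.43)/2 = 0.525 → q = 3×0.505×0.525 = 0.7954 m³/s
Panel 5-6: Δb = 4.8 m, d̄ = (0.44+0.16)/2 = 0.3, v̄ = (0.43+0.33)/2 = 0.38 → q = 4.8×0.3×0.38 = 0.5472 m³/s
Q = Σ q = 2.834 m³/s

2.83 m³/s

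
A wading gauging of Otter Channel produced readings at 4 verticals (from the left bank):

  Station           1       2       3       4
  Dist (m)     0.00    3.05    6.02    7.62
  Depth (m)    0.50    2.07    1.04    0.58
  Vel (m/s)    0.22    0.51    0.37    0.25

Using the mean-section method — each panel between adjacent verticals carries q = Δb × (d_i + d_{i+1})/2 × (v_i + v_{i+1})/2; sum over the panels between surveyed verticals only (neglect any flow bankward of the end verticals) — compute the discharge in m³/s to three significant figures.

3.86 m³/s

Panel 1-2: Δb = 3.05 m, d̄ = (0.50+2.07)/2 = 1.285, v̄ = (0.22+0.51)/2 = 0.365 → q = 3.05×1.285×0.365 = 1.431 m³/s
Panel 2-3: Δb = 2.97 m, d̄ = (2.07+1.04)/2 = 1.555, v̄ = (0.51+0.37)/2 = 0.44 → q = 2.97×1.555×0.44 = 2.032 m³/s
Panel 3-4: Δb = 1.6 m, d̄ = (1.04+0.58)/2 = 0.81, v̄ = (0.37+0.25)/2 = 0.31 → q = 1.6×0.81×0.31 = 0.4018 m³/s
Q = Σ q = 3.864 m³/s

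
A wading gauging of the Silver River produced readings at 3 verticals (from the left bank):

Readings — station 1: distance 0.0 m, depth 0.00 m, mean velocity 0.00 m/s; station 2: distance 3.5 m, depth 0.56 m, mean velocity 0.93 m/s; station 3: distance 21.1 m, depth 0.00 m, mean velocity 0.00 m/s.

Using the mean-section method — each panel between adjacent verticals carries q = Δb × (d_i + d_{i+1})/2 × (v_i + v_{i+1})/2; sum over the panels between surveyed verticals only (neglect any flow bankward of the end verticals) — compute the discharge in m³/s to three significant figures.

Panel 1-2: Δb = 3.5 m, d̄ = (0.00+0.56)/2 = 0.28, v̄ = (0.00+0.93)/2 = 0.465 → q = 3.5×0.28×0.465 = 0.4557 m³/s
Panel 2-3: Δb = 17.6 m, d̄ = (0.56+0.00)/2 = 0.28, v̄ = (0.93+0.00)/2 = 0.465 → q = 17.6×0.28×0.465 = 2.292 m³/s
Q = Σ q = 2.747 m³/s

2.75 m³/s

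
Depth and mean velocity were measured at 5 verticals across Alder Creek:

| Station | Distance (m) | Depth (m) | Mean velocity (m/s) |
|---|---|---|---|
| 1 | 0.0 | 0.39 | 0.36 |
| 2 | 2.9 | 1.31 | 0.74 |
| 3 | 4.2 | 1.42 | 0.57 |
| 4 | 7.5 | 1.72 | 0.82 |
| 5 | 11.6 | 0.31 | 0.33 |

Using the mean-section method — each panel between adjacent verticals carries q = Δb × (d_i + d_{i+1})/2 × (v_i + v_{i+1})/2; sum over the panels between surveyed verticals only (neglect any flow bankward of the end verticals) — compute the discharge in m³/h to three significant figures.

30600 m³/h

Panel 1-2: Δb = 2.9 m, d̄ = (0.39+1.31)/2 = 0.85, v̄ = (0.36+0.74)/2 = 0.55 → q = 2.9×0.85×0.55 = 1.356 m³/s
Panel 2-3: Δb = 1.3 m, d̄ = (1.31+1.42)/2 = 1.365, v̄ = (0.74+0.57)/2 = 0.655 → q = 1.3×1.365×0.655 = 1.162 m³/s
Panel 3-4: Δb = 3.3 m, d̄ = (1.42+1.72)/2 = 1.57, v̄ = (0.57+0.82)/2 = 0.695 → q = 3.3×1.57×0.695 = 3.601 m³/s
Panel 4-5: Δb = 4.1 m, d̄ = (1.72+0.31)/2 = 1.015, v̄ = (0.82+0.33)/2 = 0.575 → q = 4.1×1.015×0.575 = 2.393 m³/s
Q = Σ q = 8.512 m³/s
= 8.512 × 3600 = 30640 m³/h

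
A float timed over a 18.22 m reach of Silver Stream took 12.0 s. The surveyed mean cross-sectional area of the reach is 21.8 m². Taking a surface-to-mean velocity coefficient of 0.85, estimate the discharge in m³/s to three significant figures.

28.1 m³/s

v_surface = L / t̄ = 18.22 / 12 = 1.518 m/s
v_mean = 0.85 × 1.518 = 1.291 m/s
Q = A × v_mean = 21.8 × 1.291 = 28.13 m³/s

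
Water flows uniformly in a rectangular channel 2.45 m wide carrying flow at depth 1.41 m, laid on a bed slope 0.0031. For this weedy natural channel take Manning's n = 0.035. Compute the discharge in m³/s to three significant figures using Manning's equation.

4.15 m³/s

A = b·y = 2.45 × 1.41 = 3.455 m²
P = b + 2y = 2.45 + 2×1.41 = 5.270 m
R = A/P = 3.455/5.270 = 0.6555 m
Q = (1/n)·A·R^(2/3)·S^(1/2) = (1/0.035) × 3.455 × 0.6555^(2/3) × 0.0031^(1/2) = 4.147 m³/s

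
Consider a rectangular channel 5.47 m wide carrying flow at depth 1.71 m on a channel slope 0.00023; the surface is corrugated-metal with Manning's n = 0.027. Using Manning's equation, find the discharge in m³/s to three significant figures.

5.44 m³/s

A = b·y = 5.47 × 1.71 = 9.354 m²
P = b + 2y = 5.47 + 2×1.71 = 8.890 m
R = A/P = 9.354/8.890 = 1.052 m
Q = (1/n)·A·R^(2/3)·S^(1/2) = (1/0.027) × 9.354 × 1.052^(2/3) × 0.00023^(1/2) = 5.435 m³/s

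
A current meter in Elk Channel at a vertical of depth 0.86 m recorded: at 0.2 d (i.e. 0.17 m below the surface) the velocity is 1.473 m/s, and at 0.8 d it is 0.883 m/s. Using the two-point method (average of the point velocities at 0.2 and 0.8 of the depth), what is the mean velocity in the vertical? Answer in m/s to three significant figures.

1.18 m/s

v̄ = (1.473 + 0.883) / 2 = 1.178 m/s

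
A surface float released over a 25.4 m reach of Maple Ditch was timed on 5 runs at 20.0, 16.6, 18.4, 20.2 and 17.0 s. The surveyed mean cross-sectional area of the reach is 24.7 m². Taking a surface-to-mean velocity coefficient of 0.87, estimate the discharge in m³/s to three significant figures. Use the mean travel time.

t̄ = (20.0 + 16.6 + 18.4 + 20.2 + 17.0) / 5 = 18.44 s
v_surface = L / t̄ = 25.4 / 18.44 = 1.377 m/s
v_mean = 0.87 × 1.377 = 1.198 m/s
Q = A × v_mean = 24.7 × 1.198 = 29.60 m³/s

29.6 m³/s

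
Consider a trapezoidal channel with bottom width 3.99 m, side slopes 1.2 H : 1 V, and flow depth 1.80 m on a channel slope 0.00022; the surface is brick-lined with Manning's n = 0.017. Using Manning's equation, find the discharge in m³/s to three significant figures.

A = (b + z·y)·y = (3.99 + 1.2×1.80)×1.80 = 11.07 m²
P = b + 2y√(1+z²) = 3.99 + 2×1.80×√(1+1.2²) = 9.613 m
R = A/P = 11.07/9.613 = 1.152 m
Q = (1/n)·A·R^(2/3)·S^(1/2) = (1/0.017) × 11.07 × 1.152^(2/3) × 0.00022^(1/2) = 10.61 m³/s

10.6 m³/s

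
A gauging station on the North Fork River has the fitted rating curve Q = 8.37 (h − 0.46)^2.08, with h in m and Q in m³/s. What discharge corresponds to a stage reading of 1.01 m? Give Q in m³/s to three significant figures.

Q = 8.37 × (1.01 − 0.46)^2.08 = 8.37 × 0.55^2.08 = 2.414 m³/s

2.41 m³/s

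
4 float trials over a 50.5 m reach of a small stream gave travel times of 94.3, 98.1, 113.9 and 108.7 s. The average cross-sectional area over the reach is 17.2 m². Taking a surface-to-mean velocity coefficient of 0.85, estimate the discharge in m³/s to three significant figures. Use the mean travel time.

7.12 m³/s

t̄ = (94.3 + 98.1 + 113.9 + 108.7) / 4 = 103.75 s
v_surface = L / t̄ = 50.5 / 103.75 = 0.4867 m/s
v_mean = 0.85 × 0.4867 = 0.4137 m/s
Q = A × v_mean = 17.2 × 0.4137 = 7.116 m³/s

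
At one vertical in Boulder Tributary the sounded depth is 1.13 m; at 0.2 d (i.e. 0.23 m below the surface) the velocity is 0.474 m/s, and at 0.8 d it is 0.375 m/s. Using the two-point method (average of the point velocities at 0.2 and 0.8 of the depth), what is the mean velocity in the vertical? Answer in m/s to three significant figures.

0.425 m/s

v̄ = (0.474 + 0.375) / 2 = 0.4245 m/s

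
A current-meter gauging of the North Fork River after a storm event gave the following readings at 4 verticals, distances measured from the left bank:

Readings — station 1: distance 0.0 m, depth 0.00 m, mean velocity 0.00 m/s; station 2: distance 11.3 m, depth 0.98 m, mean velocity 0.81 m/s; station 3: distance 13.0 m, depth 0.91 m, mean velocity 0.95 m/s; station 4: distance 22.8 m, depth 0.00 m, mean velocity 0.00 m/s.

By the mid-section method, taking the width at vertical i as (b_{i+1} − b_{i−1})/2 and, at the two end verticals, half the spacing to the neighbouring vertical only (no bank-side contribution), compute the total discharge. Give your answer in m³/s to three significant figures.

w_2 = (13.0 − 0.0)/2 = 6.5 m; q_2 = 0.81 × 0.98 × 6.5 = 5.160 m³/s
w_3 = (22.8 − 11.3)/2 = 5.75 m; q_3 = 0.95 × 0.91 × 5.75 = 4.971 m³/s
Stations 1, 4 contribute zero (depth or velocity is 0).
Q = Σ qᵢ = 10.13 m³/s

10.1 m³/s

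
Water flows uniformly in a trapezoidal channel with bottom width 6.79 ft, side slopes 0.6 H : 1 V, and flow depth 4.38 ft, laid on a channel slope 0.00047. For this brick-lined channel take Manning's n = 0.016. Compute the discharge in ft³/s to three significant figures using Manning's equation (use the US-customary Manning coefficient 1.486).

150 ft³/s

A = (b + z·y)·y = (6.79 + 0.6×4.38)×4.38 = 41.25 ft²
P = b + 2y√(1+z²) = 6.79 + 2×4.38×√(1+0.6²) = 17.01 ft
R = A/P = 41.25/17.01 = 2.426 ft
Q = (1.486/n)·A·R^(2/3)·S^(1/2) = (1.486/0.016) × 41.25 × 2.426^(2/3) × 0.00047^(1/2) = 149.9 ft³/s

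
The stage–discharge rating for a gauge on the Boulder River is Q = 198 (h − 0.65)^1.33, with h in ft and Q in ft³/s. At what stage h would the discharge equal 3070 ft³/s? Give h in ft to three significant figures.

h − h₀ = (Q/C)^(1/b) = (3070/198)^(1/1.33) = 7.854 ft
h = 0.65 + 7.854 = 8.504 ft

8.50 ft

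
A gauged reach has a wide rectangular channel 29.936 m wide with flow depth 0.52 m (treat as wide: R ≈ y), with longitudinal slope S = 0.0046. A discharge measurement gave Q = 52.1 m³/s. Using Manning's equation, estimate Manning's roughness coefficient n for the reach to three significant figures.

A = b·y = 29.936 × 0.52 = 15.57 m²
Wide channel: R ≈ y = 0.52 m
n = (1/Q)·A·R^(2/3)·S^(1/2) = (1/52.1) × 15.57 × 0.6466 × 0.06782 = 0.01310

0.0131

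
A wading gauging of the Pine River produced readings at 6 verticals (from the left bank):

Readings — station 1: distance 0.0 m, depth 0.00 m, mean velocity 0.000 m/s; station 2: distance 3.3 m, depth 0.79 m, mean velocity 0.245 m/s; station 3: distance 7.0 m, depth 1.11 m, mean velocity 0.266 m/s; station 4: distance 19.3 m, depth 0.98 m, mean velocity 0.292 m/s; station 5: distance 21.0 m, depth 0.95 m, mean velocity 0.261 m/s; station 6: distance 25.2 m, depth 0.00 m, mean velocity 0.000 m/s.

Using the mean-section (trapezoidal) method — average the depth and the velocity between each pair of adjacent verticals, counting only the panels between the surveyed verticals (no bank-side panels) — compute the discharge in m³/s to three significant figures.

Panel 1-2: Δb = 3.3 m, d̄ = (0.00+0.79)/2 = 0.395, v̄ = (0.000+0.245)/2 = 0.1225 → q = 3.3×0.395×0.1225 = 0.1597 m³/s
Panel 2-3: Δb = 3.7 m, d̄ = (0.79+1.11)/2 = 0.95, v̄ = (0.245+0.266)/2 = 0.2555 → q = 3.7×0.95×0.2555 = 0.8981 m³/s
Panel 3-4: Δb = 12.3 m, d̄ = (1.11+0.98)/2 = 1.045, v̄ = (0.266+0.292)/2 = 0.279 → q = 12.3×1.045×0.279 = 3.586 m³/s
Panel 4-5: Δb = 1.7 m, d̄ = (0.98+0.95)/2 = 0.965, v̄ = (0.292+0.261)/2 = 0.2765 → q = 1.7×0.965×0.2765 = 0.4536 m³/s
Panel 5-6: Δb = 4.2 m, d̄ = (0.95+0.00)/2 = 0.475, v̄ = (0.261+0.000)/2 = 0.1305 → q = 4.2×0.475×0.1305 = 0.2603 m³/s
Q = Σ q = 5.358 m³/s

5.36 m³/s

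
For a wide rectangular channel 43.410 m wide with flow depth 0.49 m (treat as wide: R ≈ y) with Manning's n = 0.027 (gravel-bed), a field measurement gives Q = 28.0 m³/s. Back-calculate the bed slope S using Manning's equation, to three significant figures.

0.00327

A = b·y = 43.410 × 0.49 = 21.27 m²
Wide channel: R ≈ y = 0.49 m
S = (Q·n / (1·A·R^(2/3)))² = (28.0×0.027 / (1×21.27×0.6215))² = 0.003270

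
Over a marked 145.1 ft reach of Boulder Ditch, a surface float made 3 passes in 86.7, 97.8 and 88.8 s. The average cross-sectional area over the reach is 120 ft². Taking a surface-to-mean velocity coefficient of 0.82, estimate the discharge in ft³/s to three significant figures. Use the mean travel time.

t̄ = (86.7 + 97.8 + 88.8) / 3 = 91.1 s
v_surface = L / t̄ = 145.1 / 91.1 = 1.593 ft/s
v_mean = 0.82 × 1.593 = 1.306 ft/s
Q = A × v_mean = 120 × 1.306 = 156.7 ft³/s

157 ft³/s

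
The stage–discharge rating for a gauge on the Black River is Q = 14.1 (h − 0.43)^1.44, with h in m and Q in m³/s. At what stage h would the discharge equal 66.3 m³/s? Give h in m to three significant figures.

h − h₀ = (Q/C)^(1/b) = (66.3/14.1)^(1/1.44) = 2.930 m
h = 0.43 + 2.930 = 3.360 m

3.36 m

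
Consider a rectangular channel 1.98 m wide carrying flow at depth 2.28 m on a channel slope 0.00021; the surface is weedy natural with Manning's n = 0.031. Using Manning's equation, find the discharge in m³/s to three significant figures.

1.65 m³/s

A = b·y = 1.98 × 2.28 = 4.514 m²
P = b + 2y = 1.98 + 2×2.28 = 6.540 m
R = A/P = 4.514/6.540 = 0.6903 m
Q = (1/n)·A·R^(2/3)·S^(1/2) = (1/0.031) × 4.514 × 0.6903^(2/3) × 0.00021^(1/2) = 1.648 m³/s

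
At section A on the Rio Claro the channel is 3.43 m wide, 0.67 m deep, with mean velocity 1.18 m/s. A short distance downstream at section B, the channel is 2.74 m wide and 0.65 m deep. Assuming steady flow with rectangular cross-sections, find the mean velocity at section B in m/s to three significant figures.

1.52 m/s

Q = A₁V₁ = (3.43×0.67) × 1.18 = 2.712 m³/s
A₂ = 2.74 × 0.65 = 1.781 m²
V₂ = Q/A₂ = 2.712/1.781 = 1.523 m/s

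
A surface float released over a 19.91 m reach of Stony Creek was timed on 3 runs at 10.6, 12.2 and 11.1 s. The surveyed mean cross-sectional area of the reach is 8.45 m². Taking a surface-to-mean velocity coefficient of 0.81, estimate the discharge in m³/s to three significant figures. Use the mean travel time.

12.1 m³/s

t̄ = (10.6 + 12.2 + 11.1) / 3 = 11.3 s
v_surface = L / t̄ = 19.91 / 11.3 = 1.762 m/s
v_mean = 0.81 × 1.762 = 1.427 m/s
Q = A × v_mean = 8.45 × 1.427 = 12.06 m³/s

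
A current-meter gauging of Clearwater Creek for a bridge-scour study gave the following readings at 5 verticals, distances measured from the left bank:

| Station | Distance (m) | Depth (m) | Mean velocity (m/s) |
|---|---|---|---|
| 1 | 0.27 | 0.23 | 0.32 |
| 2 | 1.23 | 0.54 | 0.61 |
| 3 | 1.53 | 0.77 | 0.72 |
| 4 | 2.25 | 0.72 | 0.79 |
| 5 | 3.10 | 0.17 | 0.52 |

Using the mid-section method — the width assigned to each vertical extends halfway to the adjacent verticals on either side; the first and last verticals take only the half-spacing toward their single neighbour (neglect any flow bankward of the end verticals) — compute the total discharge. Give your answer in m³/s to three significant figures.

1.01 m³/s

w_1 = (1.23 − 0.27)/2 = 0.48 m; q_1 = 0.32 × 0.23 × 0.48 = 0.03533 m³/s
w_2 = (1.53 − 0.27)/2 = 0.63 m; q_2 = 0.61 × 0.54 × 0.63 = 0.2075 m³/s
w_3 = (2.25 − 1.23)/2 = 0.51 m; q_3 = 0.72 × 0.77 × 0.51 = 0.2827 m³/s
w_4 = (3.10 − 1.53)/2 = 0.785 m; q_4 = 0.79 × 0.72 × 0.785 = 0.4465 m³/s
w_5 = (3.10 − 2.25)/2 = 0.425 m; q_5 = 0.52 × 0.17 × 0.425 = 0.03757 m³/s
Q = Σ qᵢ = 1.010 m³/s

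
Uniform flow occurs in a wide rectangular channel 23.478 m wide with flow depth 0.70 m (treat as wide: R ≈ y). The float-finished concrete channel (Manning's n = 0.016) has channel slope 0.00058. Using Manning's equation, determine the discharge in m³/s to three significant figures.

A = b·y = 23.478 × 0.70 = 16.43 m²
Wide channel: R ≈ y = 0.70 m
Q = (1/n)·A·R^(2/3)·S^(1/2) = (1/0.016) × 16.43 × 0.7000^(2/3) × 0.00058^(1/2) = 19.50 m³/s

19.5 m³/s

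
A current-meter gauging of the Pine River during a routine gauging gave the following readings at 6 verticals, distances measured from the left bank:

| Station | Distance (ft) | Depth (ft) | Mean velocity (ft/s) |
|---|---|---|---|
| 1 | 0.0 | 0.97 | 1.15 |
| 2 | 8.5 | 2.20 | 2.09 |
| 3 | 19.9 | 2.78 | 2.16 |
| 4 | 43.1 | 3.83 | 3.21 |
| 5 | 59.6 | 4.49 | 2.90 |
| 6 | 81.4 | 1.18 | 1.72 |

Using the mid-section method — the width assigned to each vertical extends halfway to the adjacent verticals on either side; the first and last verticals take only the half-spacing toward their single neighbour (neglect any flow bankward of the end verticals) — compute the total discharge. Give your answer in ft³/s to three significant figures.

w_1 = (8.5 − 0.0)/2 = 4.25 ft; q_1 = 1.15 × 0.97 × 4.25 = 4.741 ft³/s
w_2 = (19.9 − 0.0)/2 = 9.95 ft; q_2 = 2.09 × 2.20 × 9.95 = 45.75 ft³/s
w_3 = (43.1 − 8.5)/2 = 17.3 ft; q_3 = 2.16 × 2.78 × 17.3 = 103.9 ft³/s
w_4 = (59.6 − 19.9)/2 = 19.85 ft; q_4 = 3.21 × 3.83 × 19.85 = 244.0 ft³/s
w_5 = (81.4 − 43.1)/2 = 19.15 ft; q_5 = 2.90 × 4.49 × 19.15 = 249.4 ft³/s
w_6 = (81.4 − 59.6)/2 = 10.9 ft; q_6 = 1.72 × 1.18 × 10.9 = 22.12 ft³/s
Q = Σ qᵢ = 669.9 ft³/s

670 ft³/s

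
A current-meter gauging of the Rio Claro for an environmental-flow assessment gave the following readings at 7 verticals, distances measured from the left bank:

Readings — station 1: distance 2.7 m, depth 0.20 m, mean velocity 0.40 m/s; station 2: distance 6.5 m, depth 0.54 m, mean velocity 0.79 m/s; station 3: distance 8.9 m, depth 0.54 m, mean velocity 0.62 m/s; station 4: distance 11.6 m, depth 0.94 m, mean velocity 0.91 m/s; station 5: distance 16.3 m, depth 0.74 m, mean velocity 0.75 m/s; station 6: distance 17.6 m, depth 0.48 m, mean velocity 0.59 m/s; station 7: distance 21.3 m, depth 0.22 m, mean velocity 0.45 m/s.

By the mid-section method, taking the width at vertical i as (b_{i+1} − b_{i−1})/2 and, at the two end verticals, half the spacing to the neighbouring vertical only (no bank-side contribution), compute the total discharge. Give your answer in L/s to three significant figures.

8050 L/s

w_1 = (6.5 − 2.7)/2 = 1.9 m; q_1 = 0.40 × 0.20 × 1.9 = 0.1520 m³/s
w_2 = (8.9 − 2.7)/2 = 3.1 m; q_2 = 0.79 × 0.54 × 3.1 = 1.322 m³/s
w_3 = (11.6 − 6.5)/2 = 2.55 m; q_3 = 0.62 × 0.54 × 2.55 = 0.8537 m³/s
w_4 = (16.3 − 8.9)/2 = 3.7 m; q_4 = 0.91 × 0.94 × 3.7 = 3.165 m³/s
w_5 = (17.6 − 11.6)/2 = 3 m; q_5 = 0.75 × 0.74 × 3 = 1.665 m³/s
w_6 = (21.3 − 16.3)/2 = 2.5 m; q_6 = 0.59 × 0.48 × 2.5 = 0.7080 m³/s
w_7 = (21.3 − 17.6)/2 = 1.85 m; q_7 = 0.45 × 0.22 × 1.85 = 0.1832 m³/s
Q = Σ qᵢ = 8.049 m³/s
= 8.049 × 1000 = 8049 L/s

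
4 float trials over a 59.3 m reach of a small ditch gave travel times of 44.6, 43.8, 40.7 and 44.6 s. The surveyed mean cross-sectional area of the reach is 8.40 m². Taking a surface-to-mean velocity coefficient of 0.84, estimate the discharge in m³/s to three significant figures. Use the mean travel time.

t̄ = (44.6 + 43.8 + 40.7 + 44.6) / 4 = 43.425 s
v_surface = L / t̄ = 59.3 / 43.425 = 1.366 m/s
v_mean = 0.84 × 1.366 = 1.147 m/s
Q = A × v_mean = 8.40 × 1.147 = 9.635 m³/s

9.64 m³/s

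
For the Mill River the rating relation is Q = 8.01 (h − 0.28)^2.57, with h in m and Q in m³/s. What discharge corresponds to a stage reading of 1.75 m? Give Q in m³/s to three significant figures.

21.6 m³/s

Q = 8.01 × (1.75 − 0.28)^2.57 = 8.01 × 1.47^2.57 = 21.56 m³/s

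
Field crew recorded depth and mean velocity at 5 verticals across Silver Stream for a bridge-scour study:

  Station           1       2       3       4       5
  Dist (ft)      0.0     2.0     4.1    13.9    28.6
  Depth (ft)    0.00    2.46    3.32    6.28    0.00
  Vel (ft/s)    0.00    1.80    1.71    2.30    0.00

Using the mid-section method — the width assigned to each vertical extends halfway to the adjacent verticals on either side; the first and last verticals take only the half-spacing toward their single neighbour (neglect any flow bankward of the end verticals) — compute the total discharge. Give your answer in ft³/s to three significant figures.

w_2 = (4.1 − 0.0)/2 = 2.05 ft; q_2 = 1.80 × 2.46 × 2.05 = 9.077 ft³/s
w_3 = (13.9 − 2.0)/2 = 5.95 ft; q_3 = 1.71 × 3.32 × 5.95 = 33.78 ft³/s
w_4 = (28.6 − 4.1)/2 = 12.25 ft; q_4 = 2.30 × 6.28 × 12.25 = 176.9 ft³/s
Stations 1, 5 contribute zero (depth or velocity is 0).
Q = Σ qᵢ = 219.8 ft³/s

220 ft³/s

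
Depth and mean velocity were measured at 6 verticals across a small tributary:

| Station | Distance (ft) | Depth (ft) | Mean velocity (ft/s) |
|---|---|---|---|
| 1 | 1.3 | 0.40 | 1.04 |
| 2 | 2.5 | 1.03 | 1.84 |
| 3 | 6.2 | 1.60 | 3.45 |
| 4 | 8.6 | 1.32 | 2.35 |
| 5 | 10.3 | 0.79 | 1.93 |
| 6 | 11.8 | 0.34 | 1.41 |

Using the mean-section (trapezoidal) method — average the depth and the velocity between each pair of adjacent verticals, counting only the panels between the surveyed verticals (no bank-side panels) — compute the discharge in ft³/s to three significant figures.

Panel 1-2: Δb = 1.2 ft, d̄ = (0.40+1.03)/2 = 0.715, v̄ = (1.04+1.84)/2 = 1.44 → q = 1.2×0.715×1.44 = 1.236 ft³/s
Panel 2-3: Δb = 3.7 ft, d̄ = (1.03+1.60)/2 = 1.315, v̄ = (1.84+3.45)/2 = 2.645 → q = 3.7×1.315×2.645 = 12.87 ft³/s
Panel 3-4: Δb = 2.4 ft, d̄ = (1.60+1.32)/2 = 1.46, v̄ = (3.45+2.35)/2 = 2.9 → q = 2.4×1.46×2.9 = 10.16 ft³/s
Panel 4-5: Δb = 1.7 ft, d̄ = (1.32+0.79)/2 = 1.055, v̄ = (2.35+1.93)/2 = 2.14 → q = 1.7×1.055×2.14 = 3.838 ft³/s
Panel 5-6: Δb = 1.5 ft, d̄ = (0.79+0.34)/2 = 0.565, v̄ = (1.93+1.41)/2 = 1.67 → q = 1.5×0.565×1.67 = 1.415 ft³/s
Q = Σ q = 29.52 ft³/s

29.5 ft³/s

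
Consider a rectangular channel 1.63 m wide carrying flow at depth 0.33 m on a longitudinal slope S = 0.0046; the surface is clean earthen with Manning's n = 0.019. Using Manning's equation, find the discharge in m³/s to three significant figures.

0.731 m³/s

A = b·y = 1.63 × 0.33 = 0.5379 m²
P = b + 2y = 1.63 + 2×0.33 = 2.290 m
R = A/P = 0.5379/2.290 = 0.2349 m
Q = (1/n)·A·R^(2/3)·S^(1/2) = (1/0.019) × 0.5379 × 0.2349^(2/3) × 0.0046^(1/2) = 0.7310 m³/s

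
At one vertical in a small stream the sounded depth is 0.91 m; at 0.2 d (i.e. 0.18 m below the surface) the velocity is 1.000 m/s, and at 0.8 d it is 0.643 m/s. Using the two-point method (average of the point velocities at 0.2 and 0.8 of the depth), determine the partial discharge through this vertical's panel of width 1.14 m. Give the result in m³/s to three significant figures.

v̄ = (1.000 + 0.643) / 2 = 0.8215 m/s
q = v̄ × d × w = 0.8215 × 0.91 × 1.14 = 0.8522 m³/s

0.852 m³/s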